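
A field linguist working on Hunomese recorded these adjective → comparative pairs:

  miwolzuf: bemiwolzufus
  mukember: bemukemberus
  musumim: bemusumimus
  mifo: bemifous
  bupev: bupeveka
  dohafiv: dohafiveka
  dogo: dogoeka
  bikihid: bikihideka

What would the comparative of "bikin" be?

bikineka

mifo and dogo both end in -o yet inflect differently (bemifous, dogoeka), so the final letter is not what conditions the rule; the first letter is.
"bikin" begins with b-. The stems beginning with b- (bupev → bupeveka, bikihid → bikihideka) add -eka.
So bikin → bikineka.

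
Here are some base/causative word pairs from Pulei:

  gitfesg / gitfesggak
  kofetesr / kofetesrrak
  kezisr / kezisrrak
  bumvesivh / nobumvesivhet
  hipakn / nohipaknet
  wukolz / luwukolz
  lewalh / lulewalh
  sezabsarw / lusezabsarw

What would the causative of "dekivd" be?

nodekivdet

bumvesivh and lewalh both end in -h yet inflect differently (nobumvesivhet, lulewalh), so the final letter is not what conditions the rule; the second-to-last letter is.
"dekivd" has second-to-last letter 'v'. The one such stem in the data (bumvesivh → nobumvesivhet) adds no- … -et around the stem, so the same rule applies.
The other patterns: stems whose second-to-last letter is 's' double the final consonant and add -ak; stems whose second-to-last letter is 'l' or 'r' add the prefix lu-.
So dekivd → nodekivdet.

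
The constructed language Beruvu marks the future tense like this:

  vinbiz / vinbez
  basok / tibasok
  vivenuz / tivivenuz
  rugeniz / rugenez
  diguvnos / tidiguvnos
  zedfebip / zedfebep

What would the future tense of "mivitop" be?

rugeniz and vivenuz both end in -z yet inflect differently (rugenez, tivivenuz), so the final letter is not what conditions the rule; the last vowel is.
"mivitop" has last vowel 'o'. The stems whose last vowel is 'o' (diguvnos → tidiguvnos, basok → tibasok) add the prefix ti-.
So mivitop → timivitop.

timivitop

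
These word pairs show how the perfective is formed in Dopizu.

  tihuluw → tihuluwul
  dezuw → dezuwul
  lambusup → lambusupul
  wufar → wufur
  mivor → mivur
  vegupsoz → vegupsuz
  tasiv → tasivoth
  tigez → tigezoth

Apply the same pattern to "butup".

butupul

vegupsoz and tigez both end in -z yet inflect differently (vegupsuz, tigezoth), so the final letter is not what conditions the rule; the last vowel is.
"butup" has last vowel 'u'. The stems whose last vowel is 'u' (tihuluw → tihuluwul, dezuw → dezuwul, lambusup → lambusupul) add -ul.
The other patterns: stems whose last vowel is 'a' or 'o' change the last vowel to 'u'; stems whose last vowel is 'e' or 'i' add -oth.
So butup → butupul.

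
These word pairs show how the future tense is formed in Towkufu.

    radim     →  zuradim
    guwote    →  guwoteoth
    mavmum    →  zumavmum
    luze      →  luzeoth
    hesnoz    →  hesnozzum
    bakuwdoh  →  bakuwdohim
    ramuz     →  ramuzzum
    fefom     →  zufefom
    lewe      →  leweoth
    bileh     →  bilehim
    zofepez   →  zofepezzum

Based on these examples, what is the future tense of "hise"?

guwote and zofepez both have last vowel 'e' yet inflect differently (guwoteoth, zofepezzum), so the last vowel is not what conditions the rule; the final letter is.
"hise" ends in -e. The stems ending in -e (guwote → guwoteoth, lewe → leweoth, luze → luzeoth) add -oth.
The other patterns: stems ending in -z double the final consonant and add -um; stems ending in -m add the prefix zu-; stems ending in -h add -im.
So hise → hiseoth.

hiseoth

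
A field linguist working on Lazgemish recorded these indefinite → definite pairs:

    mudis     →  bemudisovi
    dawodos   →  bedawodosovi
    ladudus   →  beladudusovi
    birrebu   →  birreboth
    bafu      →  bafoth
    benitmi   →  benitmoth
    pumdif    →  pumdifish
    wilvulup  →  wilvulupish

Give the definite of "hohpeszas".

behohpeszasovi

ladudus and birrebu both have last vowel 'u' yet inflect differently (beladudusovi, birreboth), so the last vowel is not what conditions the rule; the final letter is.
"hohpeszas" ends in -s. The stems ending in -s (mudis → bemudisovi, dawodos → bedawodosovi, ladudus → beladudusovi) add be- … -ovi around the stem.
So hohpeszas → behohpeszasovi.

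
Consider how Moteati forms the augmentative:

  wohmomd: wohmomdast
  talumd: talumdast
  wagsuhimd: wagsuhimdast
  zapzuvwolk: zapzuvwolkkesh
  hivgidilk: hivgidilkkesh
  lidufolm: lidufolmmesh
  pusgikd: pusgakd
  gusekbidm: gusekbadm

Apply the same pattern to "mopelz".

wohmomd and pusgikd both end in -d yet inflect differently (wohmomdast, pusgakd), so the final letter is not what conditions the rule; the second-to-last letter is.
"mopelz" has second-to-last letter 'l'. The stems whose second-to-last letter is 'l' (zapzuvwolk → zapzuvwolkkesh, hivgidilk → hivgidilkkesh, lidufolm → lidufolmmesh) double the final consonant and add -esh.
The other patterns: stems whose second-to-last letter is 'm' add -ast; stems whose second-to-last letter is 'd' or 'k' change the last vowel to 'a'.
So mopelz → mopelzzesh.

mopelzzesh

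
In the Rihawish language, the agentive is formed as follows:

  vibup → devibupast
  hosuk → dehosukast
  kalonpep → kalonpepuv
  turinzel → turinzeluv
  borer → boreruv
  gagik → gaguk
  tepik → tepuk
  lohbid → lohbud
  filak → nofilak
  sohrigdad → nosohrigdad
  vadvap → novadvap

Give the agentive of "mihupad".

nomihupad

"mihupad" has last vowel 'a'. The stems whose last vowel is 'a' (filak → nofilak, sohrigdad → nosohrigdad, vadvap → novadvap) add the prefix no-.
So mihupad → nomihupad.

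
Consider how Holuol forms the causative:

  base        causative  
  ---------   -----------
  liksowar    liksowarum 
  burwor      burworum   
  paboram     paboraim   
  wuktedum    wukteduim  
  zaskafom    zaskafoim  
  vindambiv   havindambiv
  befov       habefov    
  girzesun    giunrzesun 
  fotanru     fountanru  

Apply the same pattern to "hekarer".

"hekarer" ends in -r. The stems ending in -r (liksowar → liksowarum, burwor → burworum) add -um.
The other patterns: stems ending in -m drop the final letter and add -im; stems ending in -v add the prefix ha-; stems ending in -n or -u insert -un- after the first vowel.
So hekarer → hekarerum.

hekarerum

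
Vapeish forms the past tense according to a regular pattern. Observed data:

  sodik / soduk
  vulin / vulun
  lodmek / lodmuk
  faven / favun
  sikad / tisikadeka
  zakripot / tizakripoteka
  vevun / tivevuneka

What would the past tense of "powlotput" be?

tipowlotputeka

vulin and vevun both end in -n yet inflect differently (vulun, tivevuneka), so the final letter is not what conditions the rule; the last vowel is.
"powlotput" has last vowel 'u'. The one such stem in the data (vevun → tivevuneka) adds ti- … -eka around the stem, so the same rule applies.
So powlotput → tipowlotputeka.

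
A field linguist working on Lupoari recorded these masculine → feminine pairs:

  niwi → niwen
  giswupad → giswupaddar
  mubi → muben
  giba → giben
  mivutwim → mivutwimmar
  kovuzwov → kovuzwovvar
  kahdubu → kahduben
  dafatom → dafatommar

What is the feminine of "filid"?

giba and giswupad both have last vowel 'a' yet inflect differently (giben, giswupaddar), so the last vowel is not what conditions the rule; whether the stem ends in a vowel or a consonant is.
"filid" ends in a consonant. The stems ending in a consonant (giswupad → giswupaddar, kovuzwov → kovuzwovvar, dafatom → dafatommar) double the final consonant and add -ar.
The other pattern: stems ending in a vowel drop the final letter and add -en.
So filid → filiddar.

filiddar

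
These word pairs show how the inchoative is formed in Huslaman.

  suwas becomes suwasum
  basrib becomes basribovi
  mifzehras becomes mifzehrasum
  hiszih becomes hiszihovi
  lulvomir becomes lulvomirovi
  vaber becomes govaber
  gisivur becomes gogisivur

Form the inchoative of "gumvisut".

gogumvisut

"gumvisut" has last vowel 'u'. The one such stem in the data (gisivur → gogisivur) adds the prefix go-, so the same rule applies.
The other patterns: stems whose last vowel is 'a' add -um; stems whose last vowel is 'i' add -ovi.
So gumvisut → gogumvisut.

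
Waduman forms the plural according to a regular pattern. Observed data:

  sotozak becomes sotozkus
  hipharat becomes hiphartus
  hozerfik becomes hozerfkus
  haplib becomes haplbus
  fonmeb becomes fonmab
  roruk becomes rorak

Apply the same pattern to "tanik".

haplib and fonmeb both end in -b yet inflect differently (haplbus, fonmab), so the final letter is not what conditions the rule; the last vowel is.
"tanik" has last vowel 'i'. The stems whose last vowel is 'i' (hozerfik → hozerfkus, haplib → haplbus) delete the last vowel and add -us.
So tanik → tankus.

tankus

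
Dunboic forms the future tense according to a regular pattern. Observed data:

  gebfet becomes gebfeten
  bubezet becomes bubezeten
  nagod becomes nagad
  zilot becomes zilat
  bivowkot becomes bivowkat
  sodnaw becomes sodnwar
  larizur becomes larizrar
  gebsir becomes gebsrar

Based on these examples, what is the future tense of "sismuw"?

gebfet and zilot both end in -t yet inflect differently (gebfeten, zilat), so the final letter is not what conditions the rule; the last vowel is.
"sismuw" has last vowel 'u'. The one such stem in the data (larizur → larizrar) deletes the last vowel and adds -ar (as do sodnaw, gebsir), so the same rule applies.
So sismuw → sismwar.

sismwar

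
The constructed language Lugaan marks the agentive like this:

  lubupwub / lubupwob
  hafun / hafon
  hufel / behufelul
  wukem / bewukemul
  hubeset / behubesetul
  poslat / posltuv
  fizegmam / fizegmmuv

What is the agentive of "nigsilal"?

hubeset and poslat both end in -t yet inflect differently (behubesetul, posltuv), so the final letter is not what conditions the rule; the last vowel is.
"nigsilal" has last vowel 'a'. The stems whose last vowel is 'a' (poslat → posltuv, fizegmam → fizegmmuv) delete the last vowel and add -uv.
So nigsilal → nigsilluv.

nigsilluv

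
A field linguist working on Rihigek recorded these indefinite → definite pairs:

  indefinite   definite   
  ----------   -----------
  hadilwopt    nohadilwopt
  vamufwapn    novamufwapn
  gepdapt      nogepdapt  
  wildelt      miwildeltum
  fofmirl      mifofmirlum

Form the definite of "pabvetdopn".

nopabvetdopn

"pabvetdopn" has second-to-last letter 'p'. The stems whose second-to-last letter is 'p' (hadilwopt → nohadilwopt, vamufwapn → novamufwapn, gepdapt → nogepdapt) add the prefix no-.
So pabvetdopn → nopabvetdopn.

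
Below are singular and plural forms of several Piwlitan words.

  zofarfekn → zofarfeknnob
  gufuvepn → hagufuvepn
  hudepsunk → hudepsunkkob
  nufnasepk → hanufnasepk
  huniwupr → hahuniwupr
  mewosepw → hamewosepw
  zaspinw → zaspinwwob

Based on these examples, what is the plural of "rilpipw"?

zofarfekn and gufuvepn both end in -n yet inflect differently (zofarfeknnob, hagufuvepn), so the final letter is not what conditions the rule; the second-to-last letter is.
"rilpipw" has second-to-last letter 'p'. The stems whose second-to-last letter is 'p' (huniwupr → hahuniwupr, gufuvepn → hagufuvepn, nufnasepk → hanufnasepk) add the prefix ha-.
The other pattern: stems whose second-to-last letter is 'k' or 'n' double the final consonant and add -ob.
So rilpipw → harilpipw.

harilpipw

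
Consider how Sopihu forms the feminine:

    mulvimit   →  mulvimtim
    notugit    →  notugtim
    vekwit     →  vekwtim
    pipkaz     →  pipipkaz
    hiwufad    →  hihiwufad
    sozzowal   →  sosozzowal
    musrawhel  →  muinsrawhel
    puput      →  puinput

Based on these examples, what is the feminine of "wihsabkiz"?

wihsabkzim

"wihsabkiz" has last vowel 'i'. The stems whose last vowel is 'i' (mulvimit → mulvimtim, notugit → notugtim, vekwit → vekwtim) delete the last vowel and add -im.
So wihsabkiz → wihsabkzim.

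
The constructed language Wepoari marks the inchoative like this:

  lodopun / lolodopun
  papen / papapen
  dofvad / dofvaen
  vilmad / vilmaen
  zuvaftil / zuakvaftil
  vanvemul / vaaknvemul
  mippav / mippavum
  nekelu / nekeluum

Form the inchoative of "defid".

"defid" ends in -d. The stems ending in -d (dofvad → dofvaen, vilmad → vilmaen) drop the final letter and add -en.
So defid → defien.

defien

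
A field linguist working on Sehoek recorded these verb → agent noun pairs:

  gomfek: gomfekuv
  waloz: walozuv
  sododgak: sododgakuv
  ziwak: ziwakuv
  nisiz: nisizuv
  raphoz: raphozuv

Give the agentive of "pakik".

Every pair shown (gomfek → gomfekuv, waloz → walozuv, sododgak → sododgakuv, …) follows the same rule: add -uv.
So pakik → pakikuv.

pakikuv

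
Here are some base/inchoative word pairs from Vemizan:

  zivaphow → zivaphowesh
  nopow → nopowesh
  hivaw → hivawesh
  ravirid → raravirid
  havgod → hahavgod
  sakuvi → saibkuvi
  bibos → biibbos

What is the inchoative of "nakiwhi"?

naibkiwhi

zivaphow and havgod both have last vowel 'o' yet inflect differently (zivaphowesh, hahavgod), so the last vowel is not what conditions the rule; the final letter is.
"nakiwhi" ends in -i. The one such stem in the data (sakuvi → saibkuvi) inserts -ib- after the first vowel (as does bibos), so the same rule applies.
The other patterns: stems ending in -w add -esh; stems ending in -d repeat the first consonant+vowel as a prefix.
So nakiwhi → naibkiwhi.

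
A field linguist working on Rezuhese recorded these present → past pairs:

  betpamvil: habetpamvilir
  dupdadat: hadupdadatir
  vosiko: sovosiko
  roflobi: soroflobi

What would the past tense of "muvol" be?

betpamvil and roflobi both have last vowel 'i' yet inflect differently (habetpamvilir, soroflobi), so the last vowel is not what conditions the rule; whether the stem ends in a vowel or a consonant is.
"muvol" ends in a consonant. The stems ending in a consonant (betpamvil → habetpamvilir, dupdadat → hadupdadatir) add ha- … -ir around the stem.
The other pattern: stems ending in a vowel add the prefix so-.
So muvol → hamuvolir.

hamuvolir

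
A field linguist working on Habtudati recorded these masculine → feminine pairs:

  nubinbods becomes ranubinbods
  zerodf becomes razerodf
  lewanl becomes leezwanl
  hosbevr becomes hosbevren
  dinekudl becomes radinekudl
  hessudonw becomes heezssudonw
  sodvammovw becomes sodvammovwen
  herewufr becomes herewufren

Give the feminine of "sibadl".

dinekudl and lewanl both end in -l yet inflect differently (radinekudl, leezwanl), so the final letter is not what conditions the rule; the second-to-last letter is.
"sibadl" has second-to-last letter 'd'. The stems whose second-to-last letter is 'd' (dinekudl → radinekudl, zerodf → razerodf, nubinbods → ranubinbods) add the prefix ra-.
So sibadl → rasibadl.

rasibadl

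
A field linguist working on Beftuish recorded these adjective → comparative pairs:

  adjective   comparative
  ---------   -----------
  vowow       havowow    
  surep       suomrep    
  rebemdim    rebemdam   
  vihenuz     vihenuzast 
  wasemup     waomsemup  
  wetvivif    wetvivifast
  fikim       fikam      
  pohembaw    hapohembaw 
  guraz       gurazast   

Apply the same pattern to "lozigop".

loomzigop

pohembaw and guraz both have last vowel 'a' yet inflect differently (hapohembaw, gurazast), so the last vowel is not what conditions the rule; the final letter is.
"lozigop" ends in -p. The stems ending in -p (surep → suomrep, wasemup → waomsemup) insert -om- after the first vowel.
So lozigop → loomzigop.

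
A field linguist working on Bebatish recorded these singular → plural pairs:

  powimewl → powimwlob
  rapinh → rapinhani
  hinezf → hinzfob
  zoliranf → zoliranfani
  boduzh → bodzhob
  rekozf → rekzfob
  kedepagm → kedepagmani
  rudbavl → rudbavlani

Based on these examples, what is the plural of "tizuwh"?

powimewl and rudbavl both end in -l yet inflect differently (powimwlob, rudbavlani), so the final letter is not what conditions the rule; the second-to-last letter is.
"tizuwh" has second-to-last letter 'w'. The one such stem in the data (powimewl → powimwlob) deletes the last vowel and adds -ob (as do rekozf, hinezf), so the same rule applies.
The other pattern: stems whose second-to-last letter is 'g', 'n' or 'v' add -ani.
So tizuwh → tizwhob.

tizwhob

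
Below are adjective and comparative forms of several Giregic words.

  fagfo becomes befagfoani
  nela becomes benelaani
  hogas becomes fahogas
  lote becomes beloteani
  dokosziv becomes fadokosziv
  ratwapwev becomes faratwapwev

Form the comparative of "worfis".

faworfis

hogas and nela both have last vowel 'a' yet inflect differently (fahogas, benelaani), so the last vowel is not what conditions the rule; whether the stem ends in a vowel or a consonant is.
"worfis" ends in a consonant. The stems ending in a consonant (hogas → fahogas, dokosziv → fadokosziv, ratwapwev → faratwapwev) add the prefix fa-.
So worfis → faworfis.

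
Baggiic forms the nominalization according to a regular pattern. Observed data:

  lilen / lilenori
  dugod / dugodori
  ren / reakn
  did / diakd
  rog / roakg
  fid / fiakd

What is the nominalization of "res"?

lilen and ren both end in -n yet inflect differently (lilenori, reakn), so the final letter is not what conditions the rule; the number of vowels is.
"res" has 1 vowel. The stems with 1 vowel (ren → reakn, did → diakd, rog → roakg) insert -ak- after the first vowel.
The other pattern: stems with 2 vowels add -ori.
So res → reaks.

reaks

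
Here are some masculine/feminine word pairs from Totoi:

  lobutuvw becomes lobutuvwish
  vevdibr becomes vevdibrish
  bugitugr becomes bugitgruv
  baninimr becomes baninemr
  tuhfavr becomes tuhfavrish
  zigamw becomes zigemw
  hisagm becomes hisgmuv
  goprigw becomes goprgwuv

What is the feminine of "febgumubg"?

goprigw and zigamw both end in -w yet inflect differently (goprgwuv, zigemw), so the final letter is not what conditions the rule; the second-to-last letter is.
"febgumubg" has second-to-last letter 'b'. The one such stem in the data (vevdibr → vevdibrish) adds -ish, so the same rule applies.
So febgumubg → febgumubgish.

febgumubgish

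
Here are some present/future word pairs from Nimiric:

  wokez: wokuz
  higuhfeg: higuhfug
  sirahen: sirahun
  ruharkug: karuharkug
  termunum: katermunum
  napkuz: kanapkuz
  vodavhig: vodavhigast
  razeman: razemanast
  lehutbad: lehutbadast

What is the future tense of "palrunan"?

higuhfeg and ruharkug both end in -g yet inflect differently (higuhfug, karuharkug), so the final letter is not what conditions the rule; the last vowel is.
"palrunan" has last vowel 'a'. The stems whose last vowel is 'a' (razeman → razemanast, lehutbad → lehutbadast) add -ast.
So palrunan → palrunanast.

palrunanast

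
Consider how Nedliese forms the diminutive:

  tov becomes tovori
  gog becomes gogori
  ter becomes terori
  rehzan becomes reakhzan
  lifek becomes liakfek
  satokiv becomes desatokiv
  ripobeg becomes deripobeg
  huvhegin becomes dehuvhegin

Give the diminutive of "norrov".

noakrrov

tov and satokiv both end in -v yet inflect differently (tovori, desatokiv), so the final letter is not what conditions the rule; the number of vowels is.
"norrov" has 2 vowels. The stems with 2 vowels (rehzan → reakhzan, lifek → liakfek) insert -ak- after the first vowel.
The other patterns: stems with 1 vowel add -ori; stems with 3 vowels add the prefix de-.
So norrov → noakrrov.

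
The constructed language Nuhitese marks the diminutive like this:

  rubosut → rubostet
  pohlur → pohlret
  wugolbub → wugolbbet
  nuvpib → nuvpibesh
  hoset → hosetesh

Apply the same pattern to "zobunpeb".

zobunpebesh

wugolbub and nuvpib both end in -b yet inflect differently (wugolbbet, nuvpibesh), so the final letter is not what conditions the rule; the last vowel is.
"zobunpeb" has last vowel 'e'. The one such stem in the data (hoset → hosetesh) adds -esh, so the same rule applies.
The other pattern: stems whose last vowel is 'u' delete the last vowel and add -et.
So zobunpeb → zobunpebesh.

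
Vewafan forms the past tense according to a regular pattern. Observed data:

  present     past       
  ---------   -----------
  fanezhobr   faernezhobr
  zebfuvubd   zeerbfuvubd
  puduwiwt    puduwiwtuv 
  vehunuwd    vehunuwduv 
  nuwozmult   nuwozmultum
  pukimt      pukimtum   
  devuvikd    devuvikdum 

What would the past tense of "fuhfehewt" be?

fuhfehewtuv

"fuhfehewt" has second-to-last letter 'w'. The stems whose second-to-last letter is 'w' (puduwiwt → puduwiwtuv, vehunuwd → vehunuwduv) add -uv.
So fuhfehewt → fuhfehewtuv.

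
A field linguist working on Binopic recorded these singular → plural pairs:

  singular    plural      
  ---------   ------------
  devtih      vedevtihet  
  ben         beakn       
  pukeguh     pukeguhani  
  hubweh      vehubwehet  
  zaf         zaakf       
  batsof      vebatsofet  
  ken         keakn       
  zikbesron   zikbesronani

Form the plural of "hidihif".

hidihifani

"hidihif" has 3 vowels. The stems with 3 vowels (zikbesron → zikbesronani, pukeguh → pukeguhani) add -ani.
The other patterns: stems with 1 vowel insert -ak- after the first vowel; stems with 2 vowels add ve- … -et around the stem.
So hidihif → hidihifani.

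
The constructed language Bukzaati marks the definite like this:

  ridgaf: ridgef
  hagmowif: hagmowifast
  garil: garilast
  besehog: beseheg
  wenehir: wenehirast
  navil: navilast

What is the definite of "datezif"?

datezifast

hagmowif and ridgaf both end in -f yet inflect differently (hagmowifast, ridgef), so the final letter is not what conditions the rule; the last vowel is.
"datezif" has last vowel 'i'. The stems whose last vowel is 'i' (garil → garilast, wenehir → wenehirast, navil → navilast) add -ast.
So datezif → datezifast.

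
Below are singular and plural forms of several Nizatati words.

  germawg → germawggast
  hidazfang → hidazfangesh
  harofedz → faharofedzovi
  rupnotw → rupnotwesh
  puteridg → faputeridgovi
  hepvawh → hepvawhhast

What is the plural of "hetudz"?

fahetudzovi

hidazfang and germawg both end in -g yet inflect differently (hidazfangesh, germawggast), so the final letter is not what conditions the rule; the second-to-last letter is.
"hetudz" has second-to-last letter 'd'. The stems whose second-to-last letter is 'd' (harofedz → faharofedzovi, puteridg → faputeridgovi) add fa- … -ovi around the stem.
So hetudz → fahetudzovi.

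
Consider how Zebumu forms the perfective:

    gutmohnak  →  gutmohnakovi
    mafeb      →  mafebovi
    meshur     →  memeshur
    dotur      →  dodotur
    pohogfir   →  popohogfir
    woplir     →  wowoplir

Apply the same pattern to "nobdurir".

meshur and mafeb both begin with m- yet inflect differently (memeshur, mafebovi), so the first letter is not what conditions the rule; the final letter is.
"nobdurir" ends in -r. The stems ending in -r (pohogfir → popohogfir, dotur → dodotur, meshur → memeshur) repeat the first consonant+vowel as a prefix.
So nobdurir → nonobdurir.

nonobdurir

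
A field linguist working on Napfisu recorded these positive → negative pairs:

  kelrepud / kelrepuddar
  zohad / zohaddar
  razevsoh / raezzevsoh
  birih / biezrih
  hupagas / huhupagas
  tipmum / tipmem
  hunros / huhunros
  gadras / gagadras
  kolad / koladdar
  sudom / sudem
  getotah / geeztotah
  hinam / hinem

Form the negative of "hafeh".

kolad and hinam both have last vowel 'a' yet inflect differently (koladdar, hinem), so the last vowel is not what conditions the rule; the final letter is.
"hafeh" ends in -h. The stems ending in -h (razevsoh → raezzevsoh, getotah → geeztotah, birih → biezrih) insert -ez- after the first vowel.
The other patterns: stems ending in -d double the final consonant and add -ar; stems ending in -m change the last vowel to 'e'; stems ending in -s repeat the first consonant+vowel as a prefix.
So hafeh → haezfeh.

haezfeh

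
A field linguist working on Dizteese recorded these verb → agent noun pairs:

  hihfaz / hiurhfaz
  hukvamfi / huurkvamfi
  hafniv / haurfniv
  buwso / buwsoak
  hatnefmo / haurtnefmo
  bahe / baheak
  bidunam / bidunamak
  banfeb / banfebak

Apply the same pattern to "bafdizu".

hatnefmo and buwso both end in -o yet inflect differently (haurtnefmo, buwsoak), so the final letter is not what conditions the rule; the first letter is.
"bafdizu" begins with b-. The stems beginning with b- (banfeb → banfebak, bahe → baheak, bidunam → bidunamak) add -ak.
So bafdizu → bafdizuak.

bafdizuak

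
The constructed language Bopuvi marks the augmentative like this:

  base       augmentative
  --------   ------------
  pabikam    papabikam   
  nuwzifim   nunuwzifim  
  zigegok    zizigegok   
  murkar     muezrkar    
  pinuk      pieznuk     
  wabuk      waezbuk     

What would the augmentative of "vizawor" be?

vivizawor

wabuk and zigegok both end in -k yet inflect differently (waezbuk, zizigegok), so the final letter is not what conditions the rule; the number of vowels is.
"vizawor" has 3 vowels. The stems with 3 vowels (pabikam → papabikam, zigegok → zizigegok, nuwzifim → nunuwzifim) repeat the first consonant+vowel as a prefix.
So vizawor → vivizawor.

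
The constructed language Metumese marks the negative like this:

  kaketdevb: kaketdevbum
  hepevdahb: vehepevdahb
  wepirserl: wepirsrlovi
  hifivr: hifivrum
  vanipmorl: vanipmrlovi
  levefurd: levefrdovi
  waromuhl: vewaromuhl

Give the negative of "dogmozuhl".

vedogmozuhl

vanipmorl and waromuhl both end in -l yet inflect differently (vanipmrlovi, vewaromuhl), so the final letter is not what conditions the rule; the second-to-last letter is.
"dogmozuhl" has second-to-last letter 'h'. The stems whose second-to-last letter is 'h' (hepevdahb → vehepevdahb, waromuhl → vewaromuhl) add the prefix ve-.
The other patterns: stems whose second-to-last letter is 'r' delete the last vowel and add -ovi; stems whose second-to-last letter is 'v' add -um.
So dogmozuhl → vedogmozuhl.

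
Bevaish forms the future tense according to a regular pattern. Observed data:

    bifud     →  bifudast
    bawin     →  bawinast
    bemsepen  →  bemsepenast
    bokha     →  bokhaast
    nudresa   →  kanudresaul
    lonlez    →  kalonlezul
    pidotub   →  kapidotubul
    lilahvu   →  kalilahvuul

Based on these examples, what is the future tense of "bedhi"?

bedhiast

bokha and nudresa both end in -a yet inflect differently (bokhaast, kanudresaul), so the final letter is not what conditions the rule; the first letter is.
"bedhi" begins with b-. The stems beginning with b- (bifud → bifudast, bawin → bawinast, bemsepen → bemsepenast) add -ast.
So bedhi → bedhiast.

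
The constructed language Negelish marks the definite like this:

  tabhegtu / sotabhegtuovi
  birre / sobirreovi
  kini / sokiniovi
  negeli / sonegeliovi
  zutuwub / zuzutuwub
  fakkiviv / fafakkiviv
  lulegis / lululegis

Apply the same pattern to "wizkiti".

"wizkiti" ends in a vowel. The stems ending in a vowel (tabhegtu → sotabhegtuovi, birre → sobirreovi, kini → sokiniovi) add so- … -ovi around the stem.
The other pattern: stems ending in a consonant repeat the first consonant+vowel as a prefix.
So wizkiti → sowizkitiovi.

sowizkitiovi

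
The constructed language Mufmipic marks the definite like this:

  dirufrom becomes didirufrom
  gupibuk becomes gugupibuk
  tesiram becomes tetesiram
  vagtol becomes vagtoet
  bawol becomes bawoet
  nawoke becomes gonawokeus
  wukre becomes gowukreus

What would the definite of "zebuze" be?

gozebuzeus

"zebuze" ends in -e. The stems ending in -e (nawoke → gonawokeus, wukre → gowukreus) add go- … -us around the stem.
The other patterns: stems ending in -k or -m repeat the first consonant+vowel as a prefix; stems ending in -l drop the final letter and add -et.
So zebuze → gozebuzeus.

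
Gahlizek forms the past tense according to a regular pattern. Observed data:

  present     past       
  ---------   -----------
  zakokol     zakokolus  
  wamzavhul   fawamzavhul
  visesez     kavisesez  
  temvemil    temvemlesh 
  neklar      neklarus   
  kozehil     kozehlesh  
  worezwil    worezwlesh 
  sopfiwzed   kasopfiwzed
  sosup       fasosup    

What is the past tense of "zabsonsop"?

worezwil and wamzavhul both end in -l yet inflect differently (worezwlesh, fawamzavhul), so the final letter is not what conditions the rule; the last vowel is.
"zabsonsop" has last vowel 'o'. The one such stem in the data (zakokol → zakokolus) adds -us, so the same rule applies.
So zabsonsop → zabsonsopus.

zabsonsopus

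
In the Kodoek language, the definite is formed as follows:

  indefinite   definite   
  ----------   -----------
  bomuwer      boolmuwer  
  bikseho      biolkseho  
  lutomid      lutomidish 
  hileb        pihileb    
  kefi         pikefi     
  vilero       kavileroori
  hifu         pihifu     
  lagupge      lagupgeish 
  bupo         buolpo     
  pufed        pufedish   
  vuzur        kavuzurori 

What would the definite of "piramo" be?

vuzur and bomuwer both end in -r yet inflect differently (kavuzurori, boolmuwer), so the final letter is not what conditions the rule; the first letter is.
"piramo" begins with p-. The one such stem in the data (pufed → pufedish) adds -ish, so the same rule applies.
The other patterns: stems beginning with v- add ka- … -ori around the stem; stems beginning with b- insert -ol- after the first vowel; stems beginning with h- or k- add the prefix pi-.
So piramo → piramoish.

piramoish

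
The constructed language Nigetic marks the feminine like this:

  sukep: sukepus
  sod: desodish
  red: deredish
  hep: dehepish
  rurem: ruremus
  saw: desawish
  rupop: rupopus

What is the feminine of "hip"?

dehipish

"hip" has 1 vowel. The stems with 1 vowel (sod → desodish, hep → dehepish, saw → desawish) add de- … -ish around the stem.
The other pattern: stems with 2 vowels add -us.
So hip → dehipish.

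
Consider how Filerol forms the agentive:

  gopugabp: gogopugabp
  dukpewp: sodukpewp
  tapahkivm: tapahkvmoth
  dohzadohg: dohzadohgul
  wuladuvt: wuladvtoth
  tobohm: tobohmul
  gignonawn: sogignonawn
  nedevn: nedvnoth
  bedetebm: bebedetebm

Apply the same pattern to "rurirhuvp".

rurirhvpoth

bedetebm and tapahkivm both end in -m yet inflect differently (bebedetebm, tapahkvmoth), so the final letter is not what conditions the rule; the second-to-last letter is.
"rurirhuvp" has second-to-last letter 'v'. The stems whose second-to-last letter is 'v' (nedevn → nedvnoth, wuladuvt → wuladvtoth, tapahkivm → tapahkvmoth) delete the last vowel and add -oth.
So rurirhuvp → rurirhvpoth.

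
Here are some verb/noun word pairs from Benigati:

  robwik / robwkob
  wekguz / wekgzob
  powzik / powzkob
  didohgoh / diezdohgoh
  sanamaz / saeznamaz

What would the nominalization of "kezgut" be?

wekguz and sanamaz both end in -z yet inflect differently (wekgzob, saeznamaz), so the final letter is not what conditions the rule; the number of vowels is.
"kezgut" has 2 vowels. The stems with 2 vowels (robwik → robwkob, wekguz → wekgzob, powzik → powzkob) delete the last vowel and add -ob.
So kezgut → kezgtob.

kezgtob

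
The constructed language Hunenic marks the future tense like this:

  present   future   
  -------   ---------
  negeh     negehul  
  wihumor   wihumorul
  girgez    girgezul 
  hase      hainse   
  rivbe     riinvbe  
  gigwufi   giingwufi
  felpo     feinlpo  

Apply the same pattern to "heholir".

heholirul

negeh and hase both have last vowel 'e' yet inflect differently (negehul, hainse), so the last vowel is not what conditions the rule; whether the stem ends in a vowel or a consonant is.
"heholir" ends in a consonant. The stems ending in a consonant (negeh → negehul, wihumor → wihumorul, girgez → girgezul) add -ul.
The other pattern: stems ending in a vowel insert -in- after the first vowel.
So heholir → heholirul.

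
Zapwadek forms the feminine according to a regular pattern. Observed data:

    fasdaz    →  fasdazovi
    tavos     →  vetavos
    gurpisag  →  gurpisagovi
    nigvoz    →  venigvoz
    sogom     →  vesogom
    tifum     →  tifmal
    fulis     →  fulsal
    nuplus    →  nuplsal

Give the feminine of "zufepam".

zufepamovi

nigvoz and fasdaz both end in -z yet inflect differently (venigvoz, fasdazovi), so the final letter is not what conditions the rule; the last vowel is.
"zufepam" has last vowel 'a'. The stems whose last vowel is 'a' (gurpisag → gurpisagovi, fasdaz → fasdazovi) add -ovi.
So zufepam → zufepamovi.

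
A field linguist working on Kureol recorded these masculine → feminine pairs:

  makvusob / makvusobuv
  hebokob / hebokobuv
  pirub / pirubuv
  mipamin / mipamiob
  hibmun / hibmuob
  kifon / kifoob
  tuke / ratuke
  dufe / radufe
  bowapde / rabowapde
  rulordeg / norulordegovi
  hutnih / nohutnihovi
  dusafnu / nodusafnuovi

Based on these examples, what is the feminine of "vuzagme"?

ravuzagme

"vuzagme" ends in -e. The stems ending in -e (tuke → ratuke, dufe → radufe, bowapde → rabowapde) add the prefix ra-.
The other patterns: stems ending in -b add -uv; stems ending in -n drop the final letter and add -ob; stems ending in -g, -h or -u add no- … -ovi around the stem.
So vuzagme → ravuzagme.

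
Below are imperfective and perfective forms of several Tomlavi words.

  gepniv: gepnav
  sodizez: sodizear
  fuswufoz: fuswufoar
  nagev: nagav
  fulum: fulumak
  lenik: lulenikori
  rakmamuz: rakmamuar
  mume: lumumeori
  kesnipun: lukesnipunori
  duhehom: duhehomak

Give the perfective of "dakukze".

ludakukzeori

sodizez and nagev both have last vowel 'e' yet inflect differently (sodizear, nagav), so the last vowel is not what conditions the rule; the final letter is.
"dakukze" ends in -e. The one such stem in the data (mume → lumumeori) adds lu- … -ori around the stem, so the same rule applies.
So dakukze → ludakukzeori.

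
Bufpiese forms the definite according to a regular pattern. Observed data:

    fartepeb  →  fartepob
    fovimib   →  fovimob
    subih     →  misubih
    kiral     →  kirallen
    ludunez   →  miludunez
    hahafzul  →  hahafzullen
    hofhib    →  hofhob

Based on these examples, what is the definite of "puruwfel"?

fartepeb and ludunez both have last vowel 'e' yet inflect differently (fartepob, miludunez), so the last vowel is not what conditions the rule; the final letter is.
"puruwfel" ends in -l. The stems ending in -l (kiral → kirallen, hahafzul → hahafzullen) double the final consonant and add -en.
So puruwfel → puruwfellen.

puruwfellen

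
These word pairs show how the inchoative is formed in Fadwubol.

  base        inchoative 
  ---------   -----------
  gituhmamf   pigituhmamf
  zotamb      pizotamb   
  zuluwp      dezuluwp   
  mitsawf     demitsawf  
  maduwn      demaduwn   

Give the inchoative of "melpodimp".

"melpodimp" has second-to-last letter 'm'. The stems whose second-to-last letter is 'm' (gituhmamf → pigituhmamf, zotamb → pizotamb) add the prefix pi-.
So melpodimp → pimelpodimp.

pimelpodimp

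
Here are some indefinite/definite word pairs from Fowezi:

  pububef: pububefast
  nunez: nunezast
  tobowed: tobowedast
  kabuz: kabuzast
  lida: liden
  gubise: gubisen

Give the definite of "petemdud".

pububef and gubise both have last vowel 'e' yet inflect differently (pububefast, gubisen), so the last vowel is not what conditions the rule; whether the stem ends in a vowel or a consonant is.
"petemdud" ends in a consonant. The stems ending in a consonant (pububef → pububefast, nunez → nunezast, tobowed → tobowedast) add -ast.
The other pattern: stems ending in a vowel drop the final letter and add -en.
So petemdud → petemdudast.

petemdudast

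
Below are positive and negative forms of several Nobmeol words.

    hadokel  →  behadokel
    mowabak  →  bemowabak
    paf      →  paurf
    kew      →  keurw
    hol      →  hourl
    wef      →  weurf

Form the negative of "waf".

hadokel and hol both end in -l yet inflect differently (behadokel, hourl), so the final letter is not what conditions the rule; the number of vowels is.
"waf" has 1 vowel. The stems with 1 vowel (paf → paurf, kew → keurw, hol → hourl) insert -ur- after the first vowel.
The other pattern: stems with 3 vowels add the prefix be-.
So waf → waurf.

waurf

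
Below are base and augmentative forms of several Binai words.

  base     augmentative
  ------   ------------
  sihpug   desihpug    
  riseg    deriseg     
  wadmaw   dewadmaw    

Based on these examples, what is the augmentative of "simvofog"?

Every pair shown (sihpug → desihpug, riseg → deriseg, wadmaw → dewadmaw) follows the same rule: add the prefix de-.
So simvofog → desimvofog.

desimvofog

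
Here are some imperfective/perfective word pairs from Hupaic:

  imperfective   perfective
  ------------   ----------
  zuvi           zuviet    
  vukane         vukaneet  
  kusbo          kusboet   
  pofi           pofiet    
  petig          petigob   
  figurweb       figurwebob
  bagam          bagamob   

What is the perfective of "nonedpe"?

zuvi and petig both have last vowel 'i' yet inflect differently (zuviet, petigob), so the last vowel is not what conditions the rule; whether the stem ends in a vowel or a consonant is.
"nonedpe" ends in a vowel. The stems ending in a vowel (zuvi → zuviet, vukane → vukaneet, kusbo → kusboet) add -et.
The other pattern: stems ending in a consonant add -ob.
So nonedpe → nonedpeet.

nonedpeet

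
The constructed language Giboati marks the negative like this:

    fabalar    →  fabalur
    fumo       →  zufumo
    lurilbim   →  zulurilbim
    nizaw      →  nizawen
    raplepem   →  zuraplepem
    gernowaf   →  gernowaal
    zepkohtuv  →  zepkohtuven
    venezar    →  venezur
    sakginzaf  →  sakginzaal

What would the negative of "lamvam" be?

zulamvam

venezar and sakginzaf both have last vowel 'a' yet inflect differently (venezur, sakginzaal), so the last vowel is not what conditions the rule; the final letter is.
"lamvam" ends in -m. The stems ending in -m (lurilbim → zulurilbim, raplepem → zuraplepem) add the prefix zu-.
So lamvam → zulamvam.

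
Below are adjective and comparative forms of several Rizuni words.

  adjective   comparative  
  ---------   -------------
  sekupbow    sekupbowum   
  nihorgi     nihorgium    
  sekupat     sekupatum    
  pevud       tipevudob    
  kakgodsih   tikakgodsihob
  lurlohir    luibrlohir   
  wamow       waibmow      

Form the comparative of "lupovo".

sekupbow and wamow both end in -w yet inflect differently (sekupbowum, waibmow), so the final letter is not what conditions the rule; the first letter is.
"lupovo" begins with l-. The one such stem in the data (lurlohir → luibrlohir) inserts -ib- after the first vowel (as does wamow), so the same rule applies.
So lupovo → luibpovo.

luibpovo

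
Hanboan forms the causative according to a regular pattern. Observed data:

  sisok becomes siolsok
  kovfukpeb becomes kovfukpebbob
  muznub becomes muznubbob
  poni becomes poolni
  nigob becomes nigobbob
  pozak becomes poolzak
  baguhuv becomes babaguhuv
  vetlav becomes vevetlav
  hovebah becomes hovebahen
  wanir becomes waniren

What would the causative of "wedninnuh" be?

wedninnuhen

muznub and baguhuv both have last vowel 'u' yet inflect differently (muznubbob, babaguhuv), so the last vowel is not what conditions the rule; the final letter is.
"wedninnuh" ends in -h. The one such stem in the data (hovebah → hovebahen) adds -en, so the same rule applies.
So wedninnuh → wedninnuhen.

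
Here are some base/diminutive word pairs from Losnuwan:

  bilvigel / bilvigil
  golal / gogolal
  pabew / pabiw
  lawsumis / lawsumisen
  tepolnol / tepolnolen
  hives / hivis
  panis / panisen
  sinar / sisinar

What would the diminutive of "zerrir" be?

zerriren

bilvigel and golal both end in -l yet inflect differently (bilvigil, gogolal), so the final letter is not what conditions the rule; the last vowel is.
"zerrir" has last vowel 'i'. The stems whose last vowel is 'i' (panis → panisen, lawsumis → lawsumisen) add -en.
So zerrir → zerriren.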